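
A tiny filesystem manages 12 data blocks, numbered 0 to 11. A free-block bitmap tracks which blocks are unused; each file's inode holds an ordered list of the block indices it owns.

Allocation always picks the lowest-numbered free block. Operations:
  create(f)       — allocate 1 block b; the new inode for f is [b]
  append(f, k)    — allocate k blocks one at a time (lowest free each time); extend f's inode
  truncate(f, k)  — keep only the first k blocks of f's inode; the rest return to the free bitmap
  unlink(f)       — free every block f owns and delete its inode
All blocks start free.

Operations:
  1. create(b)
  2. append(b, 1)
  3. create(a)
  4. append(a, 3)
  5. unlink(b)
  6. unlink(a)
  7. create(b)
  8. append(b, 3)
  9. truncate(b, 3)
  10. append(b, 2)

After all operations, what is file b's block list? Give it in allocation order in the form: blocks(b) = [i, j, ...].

create(b): bitmap=F........... | b=[0]
append(b, 1): bitmap=FF.......... | b=[0, 1]
create(a): bitmap=FFF......... | a=[2] b=[0, 1]
append(a, 3): bitmap=FFFFFF...... | a=[2, 3, 4, 5] b=[0, 1]
unlink(b): bitmap=..FFFF...... | a=[2, 3, 4, 5]
unlink(a): bitmap=............ | 
create(b): bitmap=F........... | b=[0]
append(b, 3): bitmap=FFFF........ | b=[0, 1, 2, 3]
truncate(b, 3): bitmap=FFF......... | b=[0, 1, 2]
append(b, 2): bitmap=FFFFF....... | b=[0, 1, 2, 3, 4]

blocks(b) = [0, 1, 2, 3, 4]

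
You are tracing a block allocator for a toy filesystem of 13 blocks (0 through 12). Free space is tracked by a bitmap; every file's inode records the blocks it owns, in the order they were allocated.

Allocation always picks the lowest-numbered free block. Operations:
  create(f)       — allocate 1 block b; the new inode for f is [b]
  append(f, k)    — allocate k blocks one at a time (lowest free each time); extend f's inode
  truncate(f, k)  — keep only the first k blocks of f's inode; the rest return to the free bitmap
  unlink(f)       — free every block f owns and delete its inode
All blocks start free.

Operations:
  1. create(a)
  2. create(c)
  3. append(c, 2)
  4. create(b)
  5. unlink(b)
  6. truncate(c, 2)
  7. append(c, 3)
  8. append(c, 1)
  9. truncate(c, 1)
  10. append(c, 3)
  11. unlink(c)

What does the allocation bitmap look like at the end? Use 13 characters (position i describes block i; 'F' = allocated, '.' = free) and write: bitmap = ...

  1. create(a)  ⇒  F............  {a→[0]}
  2. create(c)  ⇒  FF...........  {a→[0]; c→[1]}
  3. append(c, 2)  ⇒  FFFF.........  {a→[0]; c→[1, 2, 3]}
  4. create(b)  ⇒  FFFFF........  {a→[0]; b→[4]; c→[1, 2, 3]}
  5. unlink(b)  ⇒  FFFF.........  {a→[0]; c→[1, 2, 3]}
  6. truncate(c, 2)  ⇒  FFF..........  {a→[0]; c→[1, 2]}
  7. append(c, 3)  ⇒  FFFFFF.......  {a→[0]; c→[1, 2, 3, 4, 5]}
  8. append(c, 1)  ⇒  FFFFFFF......  {a→[0]; c→[1, 2, 3, 4, 5, 6]}
  9. truncate(c, 1)  ⇒  FF...........  {a→[0]; c→[1]}
  10. append(c, 3)  ⇒  FFFFF........  {a→[0]; c→[1, 2, 3, 4]}
  11. unlink(c)  ⇒  F............  {a→[0]}

bitmap = F............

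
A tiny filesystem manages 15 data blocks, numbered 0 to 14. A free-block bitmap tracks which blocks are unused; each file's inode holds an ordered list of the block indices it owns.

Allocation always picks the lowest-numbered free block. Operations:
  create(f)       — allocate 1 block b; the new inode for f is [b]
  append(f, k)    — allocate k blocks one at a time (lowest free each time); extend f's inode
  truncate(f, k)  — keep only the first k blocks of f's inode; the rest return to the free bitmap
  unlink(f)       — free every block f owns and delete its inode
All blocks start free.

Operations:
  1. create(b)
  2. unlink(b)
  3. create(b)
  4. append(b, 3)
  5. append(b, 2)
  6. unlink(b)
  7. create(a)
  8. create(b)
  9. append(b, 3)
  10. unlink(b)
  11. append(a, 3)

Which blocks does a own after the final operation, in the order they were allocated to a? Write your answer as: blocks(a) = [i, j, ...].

after create(b) → b:[0]  free=[F..............]
after unlink(b) →   free=[...............]
after create(b) → b:[0]  free=[F..............]
after append(b, 3) → b:[0, 1, 2, 3]  free=[FFFF...........]
after append(b, 2) → b:[0, 1, 2, 3, 4, 5]  free=[FFFFFF.........]
after unlink(b) →   free=[...............]
after create(a) → a:[0]  free=[F..............]
after create(b) → a:[0], b:[1]  free=[FF.............]
after append(b, 3) → a:[0], b:[1, 2, 3, 4]  free=[FFFFF..........]
after unlink(b) → a:[0]  free=[F..............]
after append(a, 3) → a:[0, 1, 2, 3]  free=[FFFF...........]

blocks(a) = [0, 1, 2, 3]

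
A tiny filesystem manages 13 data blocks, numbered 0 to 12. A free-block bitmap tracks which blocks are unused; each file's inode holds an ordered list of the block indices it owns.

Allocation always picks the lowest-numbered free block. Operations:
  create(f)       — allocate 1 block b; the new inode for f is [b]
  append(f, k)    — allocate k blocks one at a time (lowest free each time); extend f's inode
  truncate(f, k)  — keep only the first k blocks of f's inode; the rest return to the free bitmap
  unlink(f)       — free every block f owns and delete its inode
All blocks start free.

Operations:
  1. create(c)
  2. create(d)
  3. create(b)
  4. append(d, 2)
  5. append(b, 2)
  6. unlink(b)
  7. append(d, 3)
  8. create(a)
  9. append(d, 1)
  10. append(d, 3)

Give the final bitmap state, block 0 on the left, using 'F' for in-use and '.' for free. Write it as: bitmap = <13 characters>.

create(c): bitmap=F............ | c=[0]
create(d): bitmap=FF........... | c=[0] d=[1]
create(b): bitmap=FFF.......... | b=[2] c=[0] d=[1]
append(d, 2): bitmap=FFFFF........ | b=[2] c=[0] d=[1, 3, 4]
append(b, 2): bitmap=FFFFFFF...... | b=[2, 5, 6] c=[0] d=[1, 3, 4]
unlink(b): bitmap=FF.FF........ | c=[0] d=[1, 3, 4]
append(d, 3): bitmap=FFFFFFF...... | c=[0] d=[1, 3, 4, 2, 5, 6]
create(a): bitmap=FFFFFFFF..... | a=[7] c=[0] d=[1, 3, 4, 2, 5, 6]
append(d, 1): bitmap=FFFFFFFFF.... | a=[7] c=[0] d=[1, 3, 4, 2, 5, 6, 8]
append(d, 3): bitmap=FFFFFFFFFFFF. | a=[7] c=[0] d=[1, 3, 4, 2, 5, 6, 8, 9, 10, 11]

bitmap = FFFFFFFFFFFF.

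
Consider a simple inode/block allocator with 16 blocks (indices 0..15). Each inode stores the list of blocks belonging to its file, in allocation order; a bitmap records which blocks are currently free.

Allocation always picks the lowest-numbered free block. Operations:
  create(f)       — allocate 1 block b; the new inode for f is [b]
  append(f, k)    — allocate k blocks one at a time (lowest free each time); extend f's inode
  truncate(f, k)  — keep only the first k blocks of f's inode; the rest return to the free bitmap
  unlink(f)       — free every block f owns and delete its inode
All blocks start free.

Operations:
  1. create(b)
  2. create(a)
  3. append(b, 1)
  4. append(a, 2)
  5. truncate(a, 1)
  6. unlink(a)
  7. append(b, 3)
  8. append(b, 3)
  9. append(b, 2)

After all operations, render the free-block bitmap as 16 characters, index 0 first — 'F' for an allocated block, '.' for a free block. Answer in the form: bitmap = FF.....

[1] create(b) — b=0 (map F...............)
[2] create(a) — a=1 b=0 (map FF..............)
[3] append(b, 1) — a=1 b=0,2 (map FFF.............)
[4] append(a, 2) — a=1,3,4 b=0,2 (map FFFFF...........)
[5] truncate(a, 1) — a=1 b=0,2 (map FFF.............)
[6] unlink(a) — b=0,2 (map F.F.............)
[7] append(b, 3) — b=0,2,1,3,4 (map FFFFF...........)
[8] append(b, 3) — b=0,2,1,3,4,5,6,7 (map FFFFFFFF........)
[9] append(b, 2) — b=0,2,1,3,4,5,6,7,8,9 (map FFFFFFFFFF......)

bitmap = FFFFFFFFFF......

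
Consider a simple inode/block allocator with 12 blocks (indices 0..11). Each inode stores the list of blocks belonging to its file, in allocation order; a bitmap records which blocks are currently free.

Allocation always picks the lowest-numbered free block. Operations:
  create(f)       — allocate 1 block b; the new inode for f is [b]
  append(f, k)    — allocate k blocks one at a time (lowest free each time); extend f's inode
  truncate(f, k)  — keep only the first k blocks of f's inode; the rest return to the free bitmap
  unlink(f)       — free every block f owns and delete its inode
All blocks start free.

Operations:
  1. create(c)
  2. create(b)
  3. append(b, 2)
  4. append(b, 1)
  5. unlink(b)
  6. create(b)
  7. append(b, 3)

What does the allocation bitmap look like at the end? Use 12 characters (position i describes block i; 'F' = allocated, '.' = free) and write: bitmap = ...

bitmap = FFFFF.......

  1. create(c)  ⇒  F...........  {c→[0]}
  2. create(b)  ⇒  FF..........  {b→[1]; c→[0]}
  3. append(b, 2)  ⇒  FFFF........  {b→[1, 2, 3]; c→[0]}
  4. append(b, 1)  ⇒  FFFFF.......  {b→[1, 2, 3, 4]; c→[0]}
  5. unlink(b)  ⇒  F...........  {c→[0]}
  6. create(b)  ⇒  FF..........  {b→[1]; c→[0]}
  7. append(b, 3)  ⇒  FFFFF.......  {b→[1, 2, 3, 4]; c→[0]}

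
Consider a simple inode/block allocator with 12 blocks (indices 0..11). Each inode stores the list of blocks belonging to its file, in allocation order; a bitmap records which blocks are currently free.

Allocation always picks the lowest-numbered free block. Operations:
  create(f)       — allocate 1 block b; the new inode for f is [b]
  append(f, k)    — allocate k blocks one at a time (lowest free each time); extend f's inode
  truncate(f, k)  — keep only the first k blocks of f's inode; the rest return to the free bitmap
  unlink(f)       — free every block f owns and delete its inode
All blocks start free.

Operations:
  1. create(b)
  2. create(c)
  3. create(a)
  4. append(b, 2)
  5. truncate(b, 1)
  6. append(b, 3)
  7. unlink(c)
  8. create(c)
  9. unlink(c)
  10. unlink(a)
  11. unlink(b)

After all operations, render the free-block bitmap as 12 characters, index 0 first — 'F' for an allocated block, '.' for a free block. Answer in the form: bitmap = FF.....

  1. create(b)  ⇒  F...........  {b→[0]}
  2. create(c)  ⇒  FF..........  {b→[0]; c→[1]}
  3. create(a)  ⇒  FFF.........  {a→[2]; b→[0]; c→[1]}
  4. append(b, 2)  ⇒  FFFFF.......  {a→[2]; b→[0, 3, 4]; c→[1]}
  5. truncate(b, 1)  ⇒  FFF.........  {a→[2]; b→[0]; c→[1]}
  6. append(b, 3)  ⇒  FFFFFF......  {a→[2]; b→[0, 3, 4, 5]; c→[1]}
  7. unlink(c)  ⇒  F.FFFF......  {a→[2]; b→[0, 3, 4, 5]}
  8. create(c)  ⇒  FFFFFF......  {a→[2]; b→[0, 3, 4, 5]; c→[1]}
  9. unlink(c)  ⇒  F.FFFF......  {a→[2]; b→[0, 3, 4, 5]}
  10. unlink(a)  ⇒  F..FFF......  {b→[0, 3, 4, 5]}
  11. unlink(b)  ⇒  ............  {}

bitmap = ............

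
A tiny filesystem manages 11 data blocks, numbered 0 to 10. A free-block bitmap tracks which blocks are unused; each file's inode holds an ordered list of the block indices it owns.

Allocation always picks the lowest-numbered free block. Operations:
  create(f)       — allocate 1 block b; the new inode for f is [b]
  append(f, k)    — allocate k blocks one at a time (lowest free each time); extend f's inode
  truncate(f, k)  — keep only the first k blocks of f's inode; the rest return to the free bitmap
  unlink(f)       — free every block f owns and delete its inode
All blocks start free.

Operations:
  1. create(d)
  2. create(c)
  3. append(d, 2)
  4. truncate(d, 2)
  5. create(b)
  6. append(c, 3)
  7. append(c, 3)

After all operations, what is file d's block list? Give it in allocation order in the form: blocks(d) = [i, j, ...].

  1. create(d)  ⇒  F..........  {d→[0]}
  2. create(c)  ⇒  FF.........  {c→[1]; d→[0]}
  3. append(d, 2)  ⇒  FFFF.......  {c→[1]; d→[0, 2, 3]}
  4. truncate(d, 2)  ⇒  FFF........  {c→[1]; d→[0, 2]}
  5. create(b)  ⇒  FFFF.......  {b→[3]; c→[1]; d→[0, 2]}
  6. append(c, 3)  ⇒  FFFFFFF....  {b→[3]; c→[1, 4, 5, 6]; d→[0, 2]}
  7. append(c, 3)  ⇒  FFFFFFFFFF.  {b→[3]; c→[1, 4, 5, 6, 7, 8, 9]; d→[0, 2]}

blocks(d) = [0, 2]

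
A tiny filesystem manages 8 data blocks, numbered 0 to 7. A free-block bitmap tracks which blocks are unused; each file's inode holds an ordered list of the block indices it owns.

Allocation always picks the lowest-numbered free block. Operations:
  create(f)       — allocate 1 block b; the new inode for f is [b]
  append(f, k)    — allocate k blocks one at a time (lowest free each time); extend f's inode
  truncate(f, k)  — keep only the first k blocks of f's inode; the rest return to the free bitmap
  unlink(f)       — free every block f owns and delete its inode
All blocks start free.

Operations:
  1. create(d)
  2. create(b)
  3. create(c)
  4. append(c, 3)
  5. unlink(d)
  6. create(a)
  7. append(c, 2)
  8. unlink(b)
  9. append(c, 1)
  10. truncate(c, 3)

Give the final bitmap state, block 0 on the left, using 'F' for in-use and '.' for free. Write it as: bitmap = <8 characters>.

[1] create(d) — d=0 (map F.......)
[2] create(b) — b=1 d=0 (map FF......)
[3] create(c) — b=1 c=2 d=0 (map FFF.....)
[4] append(c, 3) — b=1 c=2,3,4,5 d=0 (map FFFFFF..)
[5] unlink(d) — b=1 c=2,3,4,5 (map .FFFFF..)
[6] create(a) — a=0 b=1 c=2,3,4,5 (map FFFFFF..)
[7] append(c, 2) — a=0 b=1 c=2,3,4,5,6,7 (map FFFFFFFF)
[8] unlink(b) — a=0 c=2,3,4,5,6,7 (map F.FFFFFF)
[9] append(c, 1) — a=0 c=2,3,4,5,6,7,1 (map FFFFFFFF)
[10] truncate(c, 3) — a=0 c=2,3,4 (map F.FFF...)

bitmap = F.FFF...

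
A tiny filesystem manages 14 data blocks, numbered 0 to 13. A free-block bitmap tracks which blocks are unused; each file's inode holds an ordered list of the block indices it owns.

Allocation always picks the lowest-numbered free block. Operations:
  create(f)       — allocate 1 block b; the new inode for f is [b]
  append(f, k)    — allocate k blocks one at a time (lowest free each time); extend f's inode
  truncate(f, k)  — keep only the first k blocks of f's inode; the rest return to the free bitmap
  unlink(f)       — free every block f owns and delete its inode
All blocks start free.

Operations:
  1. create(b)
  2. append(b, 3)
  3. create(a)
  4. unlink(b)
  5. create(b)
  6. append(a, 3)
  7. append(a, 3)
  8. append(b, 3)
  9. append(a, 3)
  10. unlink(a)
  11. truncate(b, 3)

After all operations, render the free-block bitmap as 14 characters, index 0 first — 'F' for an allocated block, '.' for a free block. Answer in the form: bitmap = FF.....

  1. create(b)  ⇒  F.............  {b→[0]}
  2. append(b, 3)  ⇒  FFFF..........  {b→[0, 1, 2, 3]}
  3. create(a)  ⇒  FFFFF.........  {a→[4]; b→[0, 1, 2, 3]}
  4. unlink(b)  ⇒  ....F.........  {a→[4]}
  5. create(b)  ⇒  F...F.........  {a→[4]; b→[0]}
  6. append(a, 3)  ⇒  FFFFF.........  {a→[4, 1, 2, 3]; b→[0]}
  7. append(a, 3)  ⇒  FFFFFFFF......  {a→[4, 1, 2, 3, 5, 6, 7]; b→[0]}
  8. append(b, 3)  ⇒  FFFFFFFFFFF...  {a→[4, 1, 2, 3, 5, 6, 7]; b→[0, 8, 9, 10]}
  9. append(a, 3)  ⇒  FFFFFFFFFFFFFF  {a→[4, 1, 2, 3, 5, 6, 7, 11, 12, 13]; b→[0, 8, 9, 10]}
  10. unlink(a)  ⇒  F.......FFF...  {b→[0, 8, 9, 10]}
  11. truncate(b, 3)  ⇒  F.......FF....  {b→[0, 8, 9]}

bitmap = F.......FF....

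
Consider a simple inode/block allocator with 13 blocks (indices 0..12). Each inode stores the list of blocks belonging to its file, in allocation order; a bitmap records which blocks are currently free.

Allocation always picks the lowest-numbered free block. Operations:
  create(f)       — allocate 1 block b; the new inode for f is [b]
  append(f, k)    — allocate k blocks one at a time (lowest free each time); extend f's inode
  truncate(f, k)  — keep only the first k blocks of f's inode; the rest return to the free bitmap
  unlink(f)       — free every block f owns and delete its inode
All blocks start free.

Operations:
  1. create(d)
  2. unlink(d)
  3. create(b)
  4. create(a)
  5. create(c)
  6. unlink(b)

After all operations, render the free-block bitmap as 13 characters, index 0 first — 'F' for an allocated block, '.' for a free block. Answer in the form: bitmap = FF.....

bitmap = .FF..........

  1. create(d)  ⇒  F............  {d→[0]}
  2. unlink(d)  ⇒  .............  {}
  3. create(b)  ⇒  F............  {b→[0]}
  4. create(a)  ⇒  FF...........  {a→[1]; b→[0]}
  5. create(c)  ⇒  FFF..........  {a→[1]; b→[0]; c→[2]}
  6. unlink(b)  ⇒  .FF..........  {a→[1]; c→[2]}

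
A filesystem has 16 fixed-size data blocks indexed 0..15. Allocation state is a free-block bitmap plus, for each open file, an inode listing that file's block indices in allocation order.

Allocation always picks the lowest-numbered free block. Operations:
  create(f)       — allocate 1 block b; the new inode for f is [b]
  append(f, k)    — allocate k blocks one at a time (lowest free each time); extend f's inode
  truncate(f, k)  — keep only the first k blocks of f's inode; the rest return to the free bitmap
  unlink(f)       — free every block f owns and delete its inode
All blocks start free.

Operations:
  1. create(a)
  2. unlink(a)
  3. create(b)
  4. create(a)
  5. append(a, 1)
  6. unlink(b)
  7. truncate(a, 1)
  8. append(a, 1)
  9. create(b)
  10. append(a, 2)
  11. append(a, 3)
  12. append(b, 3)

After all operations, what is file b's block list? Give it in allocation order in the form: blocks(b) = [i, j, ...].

blocks(b) = [2, 8, 9, 10]

create(a): bitmap=F............... | a=[0]
unlink(a): bitmap=................ | 
create(b): bitmap=F............... | b=[0]
create(a): bitmap=FF.............. | a=[1] b=[0]
append(a, 1): bitmap=FFF............. | a=[1, 2] b=[0]
unlink(b): bitmap=.FF............. | a=[1, 2]
truncate(a, 1): bitmap=.F.............. | a=[1]
append(a, 1): bitmap=FF.............. | a=[1, 0]
create(b): bitmap=FFF............. | a=[1, 0] b=[2]
append(a, 2): bitmap=FFFFF........... | a=[1, 0, 3, 4] b=[2]
append(a, 3): bitmap=FFFFFFFF........ | a=[1, 0, 3, 4, 5, 6, 7] b=[2]
append(b, 3): bitmap=FFFFFFFFFFF..... | a=[1, 0, 3, 4, 5, 6, 7] b=[2, 8, 9, 10]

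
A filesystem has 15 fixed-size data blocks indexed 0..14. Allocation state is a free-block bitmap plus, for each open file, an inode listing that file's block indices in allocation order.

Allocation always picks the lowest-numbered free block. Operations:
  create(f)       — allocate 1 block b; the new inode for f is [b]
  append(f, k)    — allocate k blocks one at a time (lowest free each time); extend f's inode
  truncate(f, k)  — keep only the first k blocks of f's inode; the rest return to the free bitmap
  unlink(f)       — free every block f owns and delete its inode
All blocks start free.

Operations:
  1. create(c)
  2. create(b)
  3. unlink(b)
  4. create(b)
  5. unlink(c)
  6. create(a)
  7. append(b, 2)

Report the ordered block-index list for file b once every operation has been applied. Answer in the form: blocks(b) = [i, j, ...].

  1. create(c)  ⇒  F..............  {c→[0]}
  2. create(b)  ⇒  FF.............  {b→[1]; c→[0]}
  3. unlink(b)  ⇒  F..............  {c→[0]}
  4. create(b)  ⇒  FF.............  {b→[1]; c→[0]}
  5. unlink(c)  ⇒  .F.............  {b→[1]}
  6. create(a)  ⇒  FF.............  {a→[0]; b→[1]}
  7. append(b, 2)  ⇒  FFFF...........  {a→[0]; b→[1, 2, 3]}

blocks(b) = [1, 2, 3]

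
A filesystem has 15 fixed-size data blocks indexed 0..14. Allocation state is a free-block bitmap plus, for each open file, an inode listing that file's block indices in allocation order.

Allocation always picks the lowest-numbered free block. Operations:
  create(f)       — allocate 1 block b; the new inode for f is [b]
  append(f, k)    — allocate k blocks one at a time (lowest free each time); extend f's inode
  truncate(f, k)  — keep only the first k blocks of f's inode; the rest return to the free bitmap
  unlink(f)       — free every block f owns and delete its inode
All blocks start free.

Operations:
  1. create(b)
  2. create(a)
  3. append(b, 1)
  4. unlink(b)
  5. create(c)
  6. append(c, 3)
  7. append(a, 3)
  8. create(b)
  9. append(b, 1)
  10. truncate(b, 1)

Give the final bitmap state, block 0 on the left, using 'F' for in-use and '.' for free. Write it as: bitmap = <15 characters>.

bitmap = FFFFFFFFF......

  1. create(b)  ⇒  F..............  {b→[0]}
  2. create(a)  ⇒  FF.............  {a→[1]; b→[0]}
  3. append(b, 1)  ⇒  FFF............  {a→[1]; b→[0, 2]}
  4. unlink(b)  ⇒  .F.............  {a→[1]}
  5. create(c)  ⇒  FF.............  {a→[1]; c→[0]}
  6. append(c, 3)  ⇒  FFFFF..........  {a→[1]; c→[0, 2, 3, 4]}
  7. append(a, 3)  ⇒  FFFFFFFF.......  {a→[1, 5, 6, 7]; c→[0, 2, 3, 4]}
  8. create(b)  ⇒  FFFFFFFFF......  {a→[1, 5, 6, 7]; b→[8]; c→[0, 2, 3, 4]}
  9. append(b, 1)  ⇒  FFFFFFFFFF.....  {a→[1, 5, 6, 7]; b→[8, 9]; c→[0, 2, 3, 4]}
  10. truncate(b, 1)  ⇒  FFFFFFFFF......  {a→[1, 5, 6, 7]; b→[8]; c→[0, 2, 3, 4]}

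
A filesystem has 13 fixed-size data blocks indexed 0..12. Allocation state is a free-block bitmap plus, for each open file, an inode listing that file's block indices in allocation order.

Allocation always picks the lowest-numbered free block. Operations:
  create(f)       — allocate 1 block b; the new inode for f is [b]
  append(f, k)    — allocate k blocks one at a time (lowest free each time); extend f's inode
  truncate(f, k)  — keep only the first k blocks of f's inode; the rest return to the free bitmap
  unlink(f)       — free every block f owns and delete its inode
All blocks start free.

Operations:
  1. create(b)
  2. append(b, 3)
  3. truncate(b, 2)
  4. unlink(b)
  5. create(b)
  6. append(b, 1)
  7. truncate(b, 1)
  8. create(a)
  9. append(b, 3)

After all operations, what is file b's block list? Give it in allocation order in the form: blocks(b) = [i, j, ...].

create(b): bitmap=F............ | b=[0]
append(b, 3): bitmap=FFFF......... | b=[0, 1, 2, 3]
truncate(b, 2): bitmap=FF........... | b=[0, 1]
unlink(b): bitmap=............. | 
create(b): bitmap=F............ | b=[0]
append(b, 1): bitmap=FF........... | b=[0, 1]
truncate(b, 1): bitmap=F............ | b=[0]
create(a): bitmap=FF........... | a=[1] b=[0]
append(b, 3): bitmap=FFFFF........ | a=[1] b=[0, 2, 3, 4]

blocks(b) = [0, 2, 3, 4]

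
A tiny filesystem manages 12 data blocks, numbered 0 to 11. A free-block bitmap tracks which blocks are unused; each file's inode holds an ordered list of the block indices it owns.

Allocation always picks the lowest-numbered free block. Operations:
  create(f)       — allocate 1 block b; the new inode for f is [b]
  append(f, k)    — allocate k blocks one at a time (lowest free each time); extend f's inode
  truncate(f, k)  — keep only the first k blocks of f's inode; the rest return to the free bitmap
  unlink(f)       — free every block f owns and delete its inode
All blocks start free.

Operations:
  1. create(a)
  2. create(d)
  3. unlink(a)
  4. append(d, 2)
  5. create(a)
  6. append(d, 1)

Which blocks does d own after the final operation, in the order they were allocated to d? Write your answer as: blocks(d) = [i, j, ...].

blocks(d) = [1, 0, 2, 4]

create(a): bitmap=F........... | a=[0]
create(d): bitmap=FF.......... | a=[0] d=[1]
unlink(a): bitmap=.F.......... | d=[1]
append(d, 2): bitmap=FFF......... | d=[1, 0, 2]
create(a): bitmap=FFFF........ | a=[3] d=[1, 0, 2]
append(d, 1): bitmap=FFFFF....... | a=[3] d=[1, 0, 2, 4]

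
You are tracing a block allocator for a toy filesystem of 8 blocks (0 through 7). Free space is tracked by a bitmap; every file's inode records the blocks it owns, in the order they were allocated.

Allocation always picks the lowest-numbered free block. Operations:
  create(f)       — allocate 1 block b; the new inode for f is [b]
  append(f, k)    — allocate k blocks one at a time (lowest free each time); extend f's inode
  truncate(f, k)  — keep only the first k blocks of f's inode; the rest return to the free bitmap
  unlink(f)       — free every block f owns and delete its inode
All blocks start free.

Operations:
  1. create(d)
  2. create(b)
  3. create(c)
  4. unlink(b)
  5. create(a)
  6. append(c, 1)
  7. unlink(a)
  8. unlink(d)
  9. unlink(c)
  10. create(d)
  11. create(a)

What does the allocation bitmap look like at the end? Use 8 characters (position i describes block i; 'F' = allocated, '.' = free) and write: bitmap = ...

bitmap = FF......

after create(d) → d:[0]  free=[F.......]
after create(b) → b:[1], d:[0]  free=[FF......]
after create(c) → b:[1], c:[2], d:[0]  free=[FFF.....]
after unlink(b) → c:[2], d:[0]  free=[F.F.....]
after create(a) → a:[1], c:[2], d:[0]  free=[FFF.....]
after append(c, 1) → a:[1], c:[2, 3], d:[0]  free=[FFFF....]
after unlink(a) → c:[2, 3], d:[0]  free=[F.FF....]
after unlink(d) → c:[2, 3]  free=[..FF....]
after unlink(c) →   free=[........]
after create(d) → d:[0]  free=[F.......]
after create(a) → a:[1], d:[0]  free=[FF......]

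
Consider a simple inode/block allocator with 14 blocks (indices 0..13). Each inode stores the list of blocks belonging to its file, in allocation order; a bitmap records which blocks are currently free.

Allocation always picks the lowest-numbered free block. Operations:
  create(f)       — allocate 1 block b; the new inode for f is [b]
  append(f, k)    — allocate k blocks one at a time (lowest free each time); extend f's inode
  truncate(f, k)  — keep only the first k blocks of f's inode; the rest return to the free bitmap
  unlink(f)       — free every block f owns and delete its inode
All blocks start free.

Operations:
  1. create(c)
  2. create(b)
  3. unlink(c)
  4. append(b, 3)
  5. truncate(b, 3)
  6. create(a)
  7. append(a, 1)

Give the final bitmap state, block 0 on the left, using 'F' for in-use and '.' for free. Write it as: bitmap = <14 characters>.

  1. create(c)  ⇒  F.............  {c→[0]}
  2. create(b)  ⇒  FF............  {b→[1]; c→[0]}
  3. unlink(c)  ⇒  .F............  {b→[1]}
  4. append(b, 3)  ⇒  FFFF..........  {b→[1, 0, 2, 3]}
  5. truncate(b, 3)  ⇒  FFF...........  {b→[1, 0, 2]}
  6. create(a)  ⇒  FFFF..........  {a→[3]; b→[1, 0, 2]}
  7. append(a, 1)  ⇒  FFFFF.........  {a→[3, 4]; b→[1, 0, 2]}

bitmap = FFFFF.........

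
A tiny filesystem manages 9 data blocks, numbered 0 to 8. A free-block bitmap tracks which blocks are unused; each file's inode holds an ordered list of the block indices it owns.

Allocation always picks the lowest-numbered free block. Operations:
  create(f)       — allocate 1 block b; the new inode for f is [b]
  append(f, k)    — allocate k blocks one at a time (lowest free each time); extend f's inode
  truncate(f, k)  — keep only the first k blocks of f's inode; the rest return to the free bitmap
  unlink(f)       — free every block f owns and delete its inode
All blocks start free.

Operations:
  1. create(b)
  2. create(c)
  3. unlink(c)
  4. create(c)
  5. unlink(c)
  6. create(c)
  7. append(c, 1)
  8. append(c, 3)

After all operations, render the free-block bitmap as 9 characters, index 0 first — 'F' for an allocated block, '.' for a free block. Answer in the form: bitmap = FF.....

  1. create(b)  ⇒  F........  {b→[0]}
  2. create(c)  ⇒  FF.......  {b→[0]; c→[1]}
  3. unlink(c)  ⇒  F........  {b→[0]}
  4. create(c)  ⇒  FF.......  {b→[0]; c→[1]}
  5. unlink(c)  ⇒  F........  {b→[0]}
  6. create(c)  ⇒  FF.......  {b→[0]; c→[1]}
  7. append(c, 1)  ⇒  FFF......  {b→[0]; c→[1, 2]}
  8. append(c, 3)  ⇒  FFFFFF...  {b→[0]; c→[1, 2, 3, 4, 5]}

bitmap = FFFFFF...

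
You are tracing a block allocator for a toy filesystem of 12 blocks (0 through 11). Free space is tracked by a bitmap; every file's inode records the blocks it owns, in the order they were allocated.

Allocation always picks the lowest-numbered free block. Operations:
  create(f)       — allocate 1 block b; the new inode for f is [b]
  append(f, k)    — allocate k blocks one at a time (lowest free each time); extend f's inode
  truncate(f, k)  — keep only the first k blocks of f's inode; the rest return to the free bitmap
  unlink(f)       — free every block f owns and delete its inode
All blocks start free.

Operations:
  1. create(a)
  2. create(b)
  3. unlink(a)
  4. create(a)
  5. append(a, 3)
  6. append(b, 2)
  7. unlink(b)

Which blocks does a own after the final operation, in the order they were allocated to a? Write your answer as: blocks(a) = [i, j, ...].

after create(a) → a:[0]  free=[F...........]
after create(b) → a:[0], b:[1]  free=[FF..........]
after unlink(a) → b:[1]  free=[.F..........]
after create(a) → a:[0], b:[1]  free=[FF..........]
after append(a, 3) → a:[0, 2, 3, 4], b:[1]  free=[FFFFF.......]
after append(b, 2) → a:[0, 2, 3, 4], b:[1, 5, 6]  free=[FFFFFFF.....]
after unlink(b) → a:[0, 2, 3, 4]  free=[F.FFF.......]

blocks(a) = [0, 2, 3, 4]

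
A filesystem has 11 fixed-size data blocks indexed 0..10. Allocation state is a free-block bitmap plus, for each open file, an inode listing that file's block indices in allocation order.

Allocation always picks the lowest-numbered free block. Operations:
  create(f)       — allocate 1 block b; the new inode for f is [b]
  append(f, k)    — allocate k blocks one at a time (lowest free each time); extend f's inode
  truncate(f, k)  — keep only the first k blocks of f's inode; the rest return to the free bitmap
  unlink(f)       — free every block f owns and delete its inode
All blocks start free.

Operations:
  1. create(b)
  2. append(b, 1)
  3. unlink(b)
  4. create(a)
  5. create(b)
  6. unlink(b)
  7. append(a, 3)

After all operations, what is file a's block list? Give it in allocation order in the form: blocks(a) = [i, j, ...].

blocks(a) = [0, 1, 2, 3]

[1] create(b) — b=0 (map F..........)
[2] append(b, 1) — b=0,1 (map FF.........)
[3] unlink(b) —  (map ...........)
[4] create(a) — a=0 (map F..........)
[5] create(b) — a=0 b=1 (map FF.........)
[6] unlink(b) — a=0 (map F..........)
[7] append(a, 3) — a=0,1,2,3 (map FFFF.......)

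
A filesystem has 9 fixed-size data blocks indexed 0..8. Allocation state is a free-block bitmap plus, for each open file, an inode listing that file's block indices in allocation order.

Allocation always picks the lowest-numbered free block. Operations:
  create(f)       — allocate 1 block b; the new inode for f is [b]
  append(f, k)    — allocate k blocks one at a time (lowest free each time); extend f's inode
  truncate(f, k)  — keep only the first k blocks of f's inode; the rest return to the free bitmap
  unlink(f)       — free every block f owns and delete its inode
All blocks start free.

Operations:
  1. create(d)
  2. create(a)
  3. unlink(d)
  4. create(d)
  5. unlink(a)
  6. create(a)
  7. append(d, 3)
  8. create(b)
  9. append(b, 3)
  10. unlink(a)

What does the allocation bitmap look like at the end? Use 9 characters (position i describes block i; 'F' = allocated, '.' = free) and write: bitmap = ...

[1] create(d) — d=0 (map F........)
[2] create(a) — a=1 d=0 (map FF.......)
[3] unlink(d) — a=1 (map .F.......)
[4] create(d) — a=1 d=0 (map FF.......)
[5] unlink(a) — d=0 (map F........)
[6] create(a) — a=1 d=0 (map FF.......)
[7] append(d, 3) — a=1 d=0,2,3,4 (map FFFFF....)
[8] create(b) — a=1 b=5 d=0,2,3,4 (map FFFFFF...)
[9] append(b, 3) — a=1 b=5,6,7,8 d=0,2,3,4 (map FFFFFFFFF)
[10] unlink(a) — b=5,6,7,8 d=0,2,3,4 (map F.FFFFFFF)

bitmap = F.FFFFFFF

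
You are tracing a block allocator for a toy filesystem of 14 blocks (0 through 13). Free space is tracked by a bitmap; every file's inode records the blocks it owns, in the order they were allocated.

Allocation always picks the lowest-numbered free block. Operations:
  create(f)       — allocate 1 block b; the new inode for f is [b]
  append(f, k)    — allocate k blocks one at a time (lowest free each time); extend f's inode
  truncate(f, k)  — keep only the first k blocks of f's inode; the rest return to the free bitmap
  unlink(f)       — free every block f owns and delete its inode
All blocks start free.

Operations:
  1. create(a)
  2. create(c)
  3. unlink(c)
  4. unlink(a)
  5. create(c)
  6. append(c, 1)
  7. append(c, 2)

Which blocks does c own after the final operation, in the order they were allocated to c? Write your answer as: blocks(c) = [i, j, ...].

create(a): bitmap=F............. | a=[0]
create(c): bitmap=FF............ | a=[0] c=[1]
unlink(c): bitmap=F............. | a=[0]
unlink(a): bitmap=.............. | 
create(c): bitmap=F............. | c=[0]
append(c, 1): bitmap=FF............ | c=[0, 1]
append(c, 2): bitmap=FFFF.......... | c=[0, 1, 2, 3]

blocks(c) = [0, 1, 2, 3]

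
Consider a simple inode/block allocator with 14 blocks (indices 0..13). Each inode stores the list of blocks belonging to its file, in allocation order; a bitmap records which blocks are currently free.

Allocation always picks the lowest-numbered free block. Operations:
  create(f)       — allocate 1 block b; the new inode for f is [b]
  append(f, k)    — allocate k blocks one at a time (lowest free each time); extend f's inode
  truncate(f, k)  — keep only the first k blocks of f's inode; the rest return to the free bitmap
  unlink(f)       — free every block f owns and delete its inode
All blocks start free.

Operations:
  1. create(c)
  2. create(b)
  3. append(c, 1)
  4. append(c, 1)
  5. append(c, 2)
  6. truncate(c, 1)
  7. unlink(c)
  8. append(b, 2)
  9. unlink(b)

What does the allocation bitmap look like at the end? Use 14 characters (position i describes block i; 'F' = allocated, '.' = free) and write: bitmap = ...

bitmap = ..............

[1] create(c) — c=0 (map F.............)
[2] create(b) — b=1 c=0 (map FF............)
[3] append(c, 1) — b=1 c=0,2 (map FFF...........)
[4] append(c, 1) — b=1 c=0,2,3 (map FFFF..........)
[5] append(c, 2) — b=1 c=0,2,3,4,5 (map FFFFFF........)
[6] truncate(c, 1) — b=1 c=0 (map FF............)
[7] unlink(c) — b=1 (map .F............)
[8] append(b, 2) — b=1,0,2 (map FFF...........)
[9] unlink(b) —  (map ..............)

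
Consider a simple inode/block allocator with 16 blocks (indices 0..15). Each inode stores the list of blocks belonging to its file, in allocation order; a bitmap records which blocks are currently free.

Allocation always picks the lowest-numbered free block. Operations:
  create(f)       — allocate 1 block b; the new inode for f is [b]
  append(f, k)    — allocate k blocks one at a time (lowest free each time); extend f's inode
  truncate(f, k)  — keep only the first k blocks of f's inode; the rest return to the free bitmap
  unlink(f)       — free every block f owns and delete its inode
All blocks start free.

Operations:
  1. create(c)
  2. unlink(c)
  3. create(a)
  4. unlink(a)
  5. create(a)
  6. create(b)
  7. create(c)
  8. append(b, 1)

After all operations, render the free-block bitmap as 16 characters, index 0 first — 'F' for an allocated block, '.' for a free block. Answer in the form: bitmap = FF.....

bitmap = FFFF............

after create(c) → c:[0]  free=[F...............]
after unlink(c) →   free=[................]
after create(a) → a:[0]  free=[F...............]
after unlink(a) →   free=[................]
after create(a) → a:[0]  free=[F...............]
after create(b) → a:[0], b:[1]  free=[FF..............]
after create(c) → a:[0], b:[1], c:[2]  free=[FFF.............]
after append(b, 1) → a:[0], b:[1, 3], c:[2]  free=[FFFF............]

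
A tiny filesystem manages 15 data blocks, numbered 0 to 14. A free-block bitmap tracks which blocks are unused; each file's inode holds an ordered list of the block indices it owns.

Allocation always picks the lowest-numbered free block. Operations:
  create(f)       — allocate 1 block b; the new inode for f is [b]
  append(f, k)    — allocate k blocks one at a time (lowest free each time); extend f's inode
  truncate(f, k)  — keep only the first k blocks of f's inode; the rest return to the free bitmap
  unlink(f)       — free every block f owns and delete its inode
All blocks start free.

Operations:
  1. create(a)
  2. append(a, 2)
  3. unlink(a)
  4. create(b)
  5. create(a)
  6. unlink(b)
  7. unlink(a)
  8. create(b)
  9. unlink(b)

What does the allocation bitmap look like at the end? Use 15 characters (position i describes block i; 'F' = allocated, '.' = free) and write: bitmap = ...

after create(a) → a:[0]  free=[F..............]
after append(a, 2) → a:[0, 1, 2]  free=[FFF............]
after unlink(a) →   free=[...............]
after create(b) → b:[0]  free=[F..............]
after create(a) → a:[1], b:[0]  free=[FF.............]
after unlink(b) → a:[1]  free=[.F.............]
after unlink(a) →   free=[...............]
after create(b) → b:[0]  free=[F..............]
after unlink(b) →   free=[...............]

bitmap = ...............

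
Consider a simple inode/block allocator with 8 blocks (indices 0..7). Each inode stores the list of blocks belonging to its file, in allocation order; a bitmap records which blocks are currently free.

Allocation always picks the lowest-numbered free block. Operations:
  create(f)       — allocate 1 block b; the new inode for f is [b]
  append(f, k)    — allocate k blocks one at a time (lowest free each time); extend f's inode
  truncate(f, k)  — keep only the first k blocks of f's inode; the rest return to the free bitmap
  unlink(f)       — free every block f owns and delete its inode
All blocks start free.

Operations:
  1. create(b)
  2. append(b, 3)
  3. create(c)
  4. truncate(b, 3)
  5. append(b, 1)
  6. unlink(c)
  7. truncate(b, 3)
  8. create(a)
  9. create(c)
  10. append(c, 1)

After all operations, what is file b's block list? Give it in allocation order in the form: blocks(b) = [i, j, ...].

[1] create(b) — b=0 (map F.......)
[2] append(b, 3) — b=0,1,2,3 (map FFFF....)
[3] create(c) — b=0,1,2,3 c=4 (map FFFFF...)
[4] truncate(b, 3) — b=0,1,2 c=4 (map FFF.F...)
[5] append(b, 1) — b=0,1,2,3 c=4 (map FFFFF...)
[6] unlink(c) — b=0,1,2,3 (map FFFF....)
[7] truncate(b, 3) — b=0,1,2 (map FFF.....)
[8] create(a) — a=3 b=0,1,2 (map FFFF....)
[9] create(c) — a=3 b=0,1,2 c=4 (map FFFFF...)
[10] append(c, 1) — a=3 b=0,1,2 c=4,5 (map FFFFFF..)

blocks(b) = [0, 1, 2]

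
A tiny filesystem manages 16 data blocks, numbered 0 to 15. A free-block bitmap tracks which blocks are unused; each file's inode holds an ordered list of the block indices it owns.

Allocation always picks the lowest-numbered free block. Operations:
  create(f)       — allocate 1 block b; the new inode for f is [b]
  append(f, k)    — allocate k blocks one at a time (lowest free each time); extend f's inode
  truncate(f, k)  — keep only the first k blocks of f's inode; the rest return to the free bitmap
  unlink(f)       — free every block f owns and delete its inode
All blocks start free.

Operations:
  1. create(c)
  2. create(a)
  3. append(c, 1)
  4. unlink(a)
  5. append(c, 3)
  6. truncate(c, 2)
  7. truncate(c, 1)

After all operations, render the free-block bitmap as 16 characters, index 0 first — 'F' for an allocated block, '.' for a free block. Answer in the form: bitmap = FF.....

after create(c) → c:[0]  free=[F...............]
after create(a) → a:[1], c:[0]  free=[FF..............]
after append(c, 1) → a:[1], c:[0, 2]  free=[FFF.............]
after unlink(a) → c:[0, 2]  free=[F.F.............]
after append(c, 3) → c:[0, 2, 1, 3, 4]  free=[FFFFF...........]
after truncate(c, 2) → c:[0, 2]  free=[F.F.............]
after truncate(c, 1) → c:[0]  free=[F...............]

bitmap = F...............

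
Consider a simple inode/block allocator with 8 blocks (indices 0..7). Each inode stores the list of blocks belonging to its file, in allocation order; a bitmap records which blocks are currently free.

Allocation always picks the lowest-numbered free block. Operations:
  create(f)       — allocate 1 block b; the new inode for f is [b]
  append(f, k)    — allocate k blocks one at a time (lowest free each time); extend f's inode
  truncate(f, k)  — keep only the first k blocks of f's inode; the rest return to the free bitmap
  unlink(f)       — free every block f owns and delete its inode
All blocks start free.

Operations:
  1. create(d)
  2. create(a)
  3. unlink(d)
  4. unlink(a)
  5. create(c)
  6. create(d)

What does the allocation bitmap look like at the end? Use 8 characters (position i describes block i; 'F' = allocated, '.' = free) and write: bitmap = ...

bitmap = FF......

after create(d) → d:[0]  free=[F.......]
after create(a) → a:[1], d:[0]  free=[FF......]
after unlink(d) → a:[1]  free=[.F......]
after unlink(a) →   free=[........]
after create(c) → c:[0]  free=[F.......]
after create(d) → c:[0], d:[1]  free=[FF......]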